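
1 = 1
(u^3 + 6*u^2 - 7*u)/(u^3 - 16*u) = (u^2 + 6*u - 7)/(u^2 - 16)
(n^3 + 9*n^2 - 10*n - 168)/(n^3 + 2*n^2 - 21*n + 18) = (n^2 + 3*n - 28)/(n^2 - 4*n + 3)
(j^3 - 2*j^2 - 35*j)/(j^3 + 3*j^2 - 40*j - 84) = j*(j^2 - 2*j - 35)/(j^3 + 3*j^2 - 40*j - 84)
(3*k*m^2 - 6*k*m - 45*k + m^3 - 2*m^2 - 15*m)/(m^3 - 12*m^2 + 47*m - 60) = (3*k*m + 9*k + m^2 + 3*m)/(m^2 - 7*m + 12)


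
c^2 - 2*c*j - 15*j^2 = (c - 5*j)*(c + 3*j)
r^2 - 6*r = r*(r - 6)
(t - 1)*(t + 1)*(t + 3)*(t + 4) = t^4 + 7*t^3 + 11*t^2 - 7*t - 12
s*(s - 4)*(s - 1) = s^3 - 5*s^2 + 4*s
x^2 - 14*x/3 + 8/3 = (x - 4)*(x - 2/3)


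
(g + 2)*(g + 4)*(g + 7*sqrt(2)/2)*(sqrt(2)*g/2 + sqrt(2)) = sqrt(2)*g^4/2 + 7*g^3/2 + 4*sqrt(2)*g^3 + 10*sqrt(2)*g^2 + 28*g^2 + 8*sqrt(2)*g + 70*g + 56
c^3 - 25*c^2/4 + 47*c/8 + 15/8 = (c - 5)*(c - 3/2)*(c + 1/4)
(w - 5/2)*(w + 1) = w^2 - 3*w/2 - 5/2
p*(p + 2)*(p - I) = p^3 + 2*p^2 - I*p^2 - 2*I*p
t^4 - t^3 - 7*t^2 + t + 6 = (t - 3)*(t - 1)*(t + 1)*(t + 2)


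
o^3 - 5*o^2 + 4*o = o*(o - 4)*(o - 1)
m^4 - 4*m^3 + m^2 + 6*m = m*(m - 3)*(m - 2)*(m + 1)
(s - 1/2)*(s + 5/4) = s^2 + 3*s/4 - 5/8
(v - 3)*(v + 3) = v^2 - 9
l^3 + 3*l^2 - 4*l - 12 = (l - 2)*(l + 2)*(l + 3)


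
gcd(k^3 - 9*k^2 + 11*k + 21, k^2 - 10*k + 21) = k^2 - 10*k + 21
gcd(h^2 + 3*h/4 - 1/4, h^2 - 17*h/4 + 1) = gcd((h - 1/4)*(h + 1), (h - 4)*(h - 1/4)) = h - 1/4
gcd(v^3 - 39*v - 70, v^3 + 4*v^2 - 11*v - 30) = v^2 + 7*v + 10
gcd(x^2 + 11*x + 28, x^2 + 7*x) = x + 7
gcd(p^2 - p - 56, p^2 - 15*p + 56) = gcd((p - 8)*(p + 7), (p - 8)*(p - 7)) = p - 8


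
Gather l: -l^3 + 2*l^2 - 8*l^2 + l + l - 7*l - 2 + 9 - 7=-l^3 - 6*l^2 - 5*l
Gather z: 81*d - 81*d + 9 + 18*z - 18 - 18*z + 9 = 0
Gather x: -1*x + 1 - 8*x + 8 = 9 - 9*x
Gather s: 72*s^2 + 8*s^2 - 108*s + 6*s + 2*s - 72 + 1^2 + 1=80*s^2 - 100*s - 70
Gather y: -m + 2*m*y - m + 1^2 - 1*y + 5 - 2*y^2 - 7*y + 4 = -2*m - 2*y^2 + y*(2*m - 8) + 10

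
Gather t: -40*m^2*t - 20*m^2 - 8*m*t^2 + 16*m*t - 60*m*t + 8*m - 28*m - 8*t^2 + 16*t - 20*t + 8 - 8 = -20*m^2 - 20*m + t^2*(-8*m - 8) + t*(-40*m^2 - 44*m - 4)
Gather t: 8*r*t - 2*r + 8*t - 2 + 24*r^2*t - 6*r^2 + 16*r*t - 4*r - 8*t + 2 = -6*r^2 - 6*r + t*(24*r^2 + 24*r)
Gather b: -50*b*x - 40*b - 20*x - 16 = b*(-50*x - 40) - 20*x - 16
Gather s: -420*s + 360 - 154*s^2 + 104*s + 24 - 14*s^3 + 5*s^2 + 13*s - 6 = -14*s^3 - 149*s^2 - 303*s + 378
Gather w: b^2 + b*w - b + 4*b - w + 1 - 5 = b^2 + 3*b + w*(b - 1) - 4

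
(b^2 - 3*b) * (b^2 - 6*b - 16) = b^4 - 9*b^3 + 2*b^2 + 48*b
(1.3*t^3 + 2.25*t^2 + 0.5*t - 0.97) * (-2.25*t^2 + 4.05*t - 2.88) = -2.925*t^5 + 0.2025*t^4 + 4.2435*t^3 - 2.2725*t^2 - 5.3685*t + 2.7936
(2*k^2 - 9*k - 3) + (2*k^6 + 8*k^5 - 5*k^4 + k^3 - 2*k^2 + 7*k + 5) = 2*k^6 + 8*k^5 - 5*k^4 + k^3 - 2*k + 2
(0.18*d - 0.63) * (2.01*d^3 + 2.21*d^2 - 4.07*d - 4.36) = 0.3618*d^4 - 0.8685*d^3 - 2.1249*d^2 + 1.7793*d + 2.7468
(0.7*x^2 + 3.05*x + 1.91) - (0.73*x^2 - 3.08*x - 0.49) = -0.03*x^2 + 6.13*x + 2.4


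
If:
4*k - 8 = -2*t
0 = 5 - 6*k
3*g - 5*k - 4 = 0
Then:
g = 49/18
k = 5/6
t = 7/3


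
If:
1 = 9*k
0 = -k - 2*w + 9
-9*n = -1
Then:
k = 1/9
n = 1/9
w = 40/9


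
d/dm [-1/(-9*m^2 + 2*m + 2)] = 2*(1 - 9*m)/(-9*m^2 + 2*m + 2)^2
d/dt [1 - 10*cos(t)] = 10*sin(t)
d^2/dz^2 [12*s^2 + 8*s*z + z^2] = 2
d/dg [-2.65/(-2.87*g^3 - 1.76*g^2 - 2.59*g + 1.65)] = (-22.8165*g^2 - 9.328*g - 6.8635)/(2.87*g^3 + 1.76*g^2 + 2.59*g - 1.65)^2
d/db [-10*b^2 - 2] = -20*b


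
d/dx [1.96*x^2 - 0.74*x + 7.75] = 3.92*x - 0.74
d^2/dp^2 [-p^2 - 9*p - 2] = -2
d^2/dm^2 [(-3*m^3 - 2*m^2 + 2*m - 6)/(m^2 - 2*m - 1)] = 2*(-17*m^3 - 42*m^2 + 33*m - 36)/(m^6 - 6*m^5 + 9*m^4 + 4*m^3 - 9*m^2 - 6*m - 1)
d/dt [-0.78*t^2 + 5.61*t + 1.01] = 5.61 - 1.56*t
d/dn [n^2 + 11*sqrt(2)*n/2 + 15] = 2*n + 11*sqrt(2)/2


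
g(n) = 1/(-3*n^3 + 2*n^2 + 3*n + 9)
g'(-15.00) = 0.00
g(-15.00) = 0.00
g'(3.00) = 0.03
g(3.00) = -0.02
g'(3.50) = 0.01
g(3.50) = -0.01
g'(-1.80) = 0.04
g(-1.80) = 0.04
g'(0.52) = -0.02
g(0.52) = 0.09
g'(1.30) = 0.07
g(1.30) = 0.10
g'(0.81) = -0.00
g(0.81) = 0.09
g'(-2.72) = 0.01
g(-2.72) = 0.01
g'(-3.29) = 0.01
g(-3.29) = 0.01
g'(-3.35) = 0.01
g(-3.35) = 0.01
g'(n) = (9*n^2 - 4*n - 3)/(-3*n^3 + 2*n^2 + 3*n + 9)^2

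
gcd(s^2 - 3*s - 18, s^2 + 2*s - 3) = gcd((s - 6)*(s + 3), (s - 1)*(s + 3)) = s + 3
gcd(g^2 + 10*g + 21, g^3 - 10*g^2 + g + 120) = g + 3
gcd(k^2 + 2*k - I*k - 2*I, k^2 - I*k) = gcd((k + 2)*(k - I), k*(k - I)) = k - I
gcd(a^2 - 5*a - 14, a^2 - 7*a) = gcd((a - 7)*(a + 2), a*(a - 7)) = a - 7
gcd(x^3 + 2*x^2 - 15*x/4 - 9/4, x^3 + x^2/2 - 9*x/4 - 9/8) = x^2 - x - 3/4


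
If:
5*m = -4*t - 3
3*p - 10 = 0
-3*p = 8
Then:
No Solution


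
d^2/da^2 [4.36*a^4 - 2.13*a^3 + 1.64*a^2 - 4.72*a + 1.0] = 52.32*a^2 - 12.78*a + 3.28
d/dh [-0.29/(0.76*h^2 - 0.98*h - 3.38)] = (0.4408*h - 0.2842)/(-0.76*h^2 + 0.98*h + 3.38)^2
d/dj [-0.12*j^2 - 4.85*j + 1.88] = -0.24*j - 4.85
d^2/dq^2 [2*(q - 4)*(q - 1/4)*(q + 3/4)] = 12*q - 14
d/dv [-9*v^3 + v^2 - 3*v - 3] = -27*v^2 + 2*v - 3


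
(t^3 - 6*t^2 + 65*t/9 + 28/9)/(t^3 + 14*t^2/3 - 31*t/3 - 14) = (3*t^2 - 11*t - 4)/(3*(t^2 + 7*t + 6))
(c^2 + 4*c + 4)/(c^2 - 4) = (c + 2)/(c - 2)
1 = 1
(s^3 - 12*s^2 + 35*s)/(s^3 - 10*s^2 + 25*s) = (s - 7)/(s - 5)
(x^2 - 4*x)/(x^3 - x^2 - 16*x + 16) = x/(x^2 + 3*x - 4)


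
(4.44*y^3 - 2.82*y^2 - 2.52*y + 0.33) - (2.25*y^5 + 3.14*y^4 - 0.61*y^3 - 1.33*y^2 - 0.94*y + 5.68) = -2.25*y^5 - 3.14*y^4 + 5.05*y^3 - 1.49*y^2 - 1.58*y - 5.35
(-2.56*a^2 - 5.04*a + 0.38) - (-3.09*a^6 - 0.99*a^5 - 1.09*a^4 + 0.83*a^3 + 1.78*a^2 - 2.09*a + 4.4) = 3.09*a^6 + 0.99*a^5 + 1.09*a^4 - 0.83*a^3 - 4.34*a^2 - 2.95*a - 4.02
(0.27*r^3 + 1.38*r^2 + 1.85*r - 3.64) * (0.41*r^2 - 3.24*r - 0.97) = 0.1107*r^5 - 0.309*r^4 - 3.9746*r^3 - 8.825*r^2 + 9.9991*r + 3.5308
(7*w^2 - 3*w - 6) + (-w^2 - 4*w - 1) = 6*w^2 - 7*w - 7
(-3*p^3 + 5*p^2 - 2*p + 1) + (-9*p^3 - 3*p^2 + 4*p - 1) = -12*p^3 + 2*p^2 + 2*p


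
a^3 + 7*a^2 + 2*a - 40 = (a - 2)*(a + 4)*(a + 5)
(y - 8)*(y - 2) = y^2 - 10*y + 16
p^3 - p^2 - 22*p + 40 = (p - 4)*(p - 2)*(p + 5)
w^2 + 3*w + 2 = (w + 1)*(w + 2)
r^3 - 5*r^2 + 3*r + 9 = (r - 3)^2*(r + 1)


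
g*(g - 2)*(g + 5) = g^3 + 3*g^2 - 10*g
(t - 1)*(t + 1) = t^2 - 1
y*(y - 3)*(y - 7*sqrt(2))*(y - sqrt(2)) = y^4 - 8*sqrt(2)*y^3 - 3*y^3 + 14*y^2 + 24*sqrt(2)*y^2 - 42*y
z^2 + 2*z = z*(z + 2)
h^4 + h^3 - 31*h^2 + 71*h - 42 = (h - 3)*(h - 2)*(h - 1)*(h + 7)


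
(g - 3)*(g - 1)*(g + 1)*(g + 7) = g^4 + 4*g^3 - 22*g^2 - 4*g + 21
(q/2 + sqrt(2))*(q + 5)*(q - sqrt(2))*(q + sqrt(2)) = q^4/2 + sqrt(2)*q^3 + 5*q^3/2 - q^2 + 5*sqrt(2)*q^2 - 5*q - 2*sqrt(2)*q - 10*sqrt(2)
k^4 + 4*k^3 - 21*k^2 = k^2*(k - 3)*(k + 7)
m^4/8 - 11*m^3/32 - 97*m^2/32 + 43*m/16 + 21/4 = (m/4 + 1)*(m/2 + 1/2)*(m - 6)*(m - 7/4)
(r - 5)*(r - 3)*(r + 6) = r^3 - 2*r^2 - 33*r + 90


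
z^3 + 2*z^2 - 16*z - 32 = (z - 4)*(z + 2)*(z + 4)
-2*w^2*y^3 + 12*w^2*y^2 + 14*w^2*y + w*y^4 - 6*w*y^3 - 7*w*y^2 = y*(-2*w + y)*(y - 7)*(w*y + w)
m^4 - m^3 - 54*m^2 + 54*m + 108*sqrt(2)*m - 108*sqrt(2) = (m - 1)*(m - 3*sqrt(2))^2*(m + 6*sqrt(2))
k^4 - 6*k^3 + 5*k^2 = k^2*(k - 5)*(k - 1)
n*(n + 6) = n^2 + 6*n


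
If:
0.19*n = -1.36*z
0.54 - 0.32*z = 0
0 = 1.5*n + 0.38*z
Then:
No Solution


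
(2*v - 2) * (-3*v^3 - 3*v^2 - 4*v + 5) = -6*v^4 - 2*v^2 + 18*v - 10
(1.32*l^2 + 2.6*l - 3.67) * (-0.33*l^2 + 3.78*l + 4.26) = -0.4356*l^4 + 4.1316*l^3 + 16.6623*l^2 - 2.7966*l - 15.6342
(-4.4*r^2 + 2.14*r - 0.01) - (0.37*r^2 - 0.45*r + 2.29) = -4.77*r^2 + 2.59*r - 2.3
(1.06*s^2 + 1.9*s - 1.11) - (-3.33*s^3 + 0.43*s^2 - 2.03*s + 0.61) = 3.33*s^3 + 0.63*s^2 + 3.93*s - 1.72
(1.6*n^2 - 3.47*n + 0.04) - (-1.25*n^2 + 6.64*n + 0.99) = 2.85*n^2 - 10.11*n - 0.95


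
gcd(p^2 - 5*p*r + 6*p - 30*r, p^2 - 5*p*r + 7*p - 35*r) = p - 5*r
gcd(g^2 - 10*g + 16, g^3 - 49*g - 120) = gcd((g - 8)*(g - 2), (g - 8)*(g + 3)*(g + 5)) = g - 8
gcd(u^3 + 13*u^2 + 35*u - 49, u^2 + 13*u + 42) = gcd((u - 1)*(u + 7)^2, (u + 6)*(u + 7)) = u + 7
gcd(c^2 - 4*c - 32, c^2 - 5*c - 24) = c - 8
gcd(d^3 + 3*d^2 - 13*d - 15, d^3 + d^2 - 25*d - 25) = d^2 + 6*d + 5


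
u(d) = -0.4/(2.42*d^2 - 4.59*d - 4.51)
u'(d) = -0.4*(4.59 - 4.84*d)/(2.42*d^2 - 4.59*d - 4.51)^2 = (1.936*d - 1.836)/(-2.42*d^2 + 4.59*d + 4.51)^2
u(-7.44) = -0.00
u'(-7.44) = -0.00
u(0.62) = 0.06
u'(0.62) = -0.02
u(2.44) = 0.31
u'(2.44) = 1.70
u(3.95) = -0.03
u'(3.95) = 0.03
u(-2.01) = -0.03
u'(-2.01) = -0.03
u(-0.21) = 0.12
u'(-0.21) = -0.19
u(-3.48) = -0.01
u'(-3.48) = -0.01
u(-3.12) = -0.01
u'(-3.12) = -0.01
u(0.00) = 0.09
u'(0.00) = -0.09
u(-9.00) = -0.00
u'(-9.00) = -0.00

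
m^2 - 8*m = m*(m - 8)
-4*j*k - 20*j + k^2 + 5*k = (-4*j + k)*(k + 5)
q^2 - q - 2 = (q - 2)*(q + 1)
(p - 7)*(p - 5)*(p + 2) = p^3 - 10*p^2 + 11*p + 70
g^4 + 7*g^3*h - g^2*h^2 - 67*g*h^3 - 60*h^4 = (g - 3*h)*(g + h)*(g + 4*h)*(g + 5*h)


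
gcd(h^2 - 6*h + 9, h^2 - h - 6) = h - 3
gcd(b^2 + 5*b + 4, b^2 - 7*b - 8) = b + 1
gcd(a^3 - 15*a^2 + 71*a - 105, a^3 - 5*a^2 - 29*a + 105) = a^2 - 10*a + 21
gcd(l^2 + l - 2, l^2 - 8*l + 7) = l - 1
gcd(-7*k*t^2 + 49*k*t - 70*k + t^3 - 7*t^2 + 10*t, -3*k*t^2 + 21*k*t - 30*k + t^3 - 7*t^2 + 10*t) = t^2 - 7*t + 10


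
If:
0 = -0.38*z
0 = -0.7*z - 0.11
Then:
No Solution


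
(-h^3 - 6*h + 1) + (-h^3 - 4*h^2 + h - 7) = -2*h^3 - 4*h^2 - 5*h - 6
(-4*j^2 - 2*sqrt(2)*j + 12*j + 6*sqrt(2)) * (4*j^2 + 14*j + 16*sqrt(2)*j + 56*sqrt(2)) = -16*j^4 - 72*sqrt(2)*j^3 - 8*j^3 - 36*sqrt(2)*j^2 + 104*j^2 - 32*j + 756*sqrt(2)*j + 672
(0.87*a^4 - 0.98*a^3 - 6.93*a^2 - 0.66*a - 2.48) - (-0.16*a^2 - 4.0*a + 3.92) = 0.87*a^4 - 0.98*a^3 - 6.77*a^2 + 3.34*a - 6.4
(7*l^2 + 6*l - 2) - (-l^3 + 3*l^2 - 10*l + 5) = l^3 + 4*l^2 + 16*l - 7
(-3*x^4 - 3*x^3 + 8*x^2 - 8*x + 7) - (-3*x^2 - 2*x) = -3*x^4 - 3*x^3 + 11*x^2 - 6*x + 7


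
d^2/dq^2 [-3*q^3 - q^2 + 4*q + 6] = -18*q - 2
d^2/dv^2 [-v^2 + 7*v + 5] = -2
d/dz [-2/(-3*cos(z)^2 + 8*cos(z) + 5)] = 4*(3*cos(z) - 4)*sin(z)/(-3*cos(z)^2 + 8*cos(z) + 5)^2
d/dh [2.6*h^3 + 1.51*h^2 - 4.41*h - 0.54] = 7.8*h^2 + 3.02*h - 4.41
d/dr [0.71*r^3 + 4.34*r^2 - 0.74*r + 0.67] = 2.13*r^2 + 8.68*r - 0.74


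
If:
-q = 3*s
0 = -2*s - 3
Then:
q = 9/2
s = -3/2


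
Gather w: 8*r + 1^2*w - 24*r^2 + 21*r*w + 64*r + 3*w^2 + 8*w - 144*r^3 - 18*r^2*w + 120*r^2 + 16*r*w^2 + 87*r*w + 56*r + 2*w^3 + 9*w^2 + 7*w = -144*r^3 + 96*r^2 + 128*r + 2*w^3 + w^2*(16*r + 12) + w*(-18*r^2 + 108*r + 16)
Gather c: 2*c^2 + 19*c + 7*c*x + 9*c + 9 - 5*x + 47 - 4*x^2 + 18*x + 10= 2*c^2 + c*(7*x + 28) - 4*x^2 + 13*x + 66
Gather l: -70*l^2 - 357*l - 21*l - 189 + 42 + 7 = -70*l^2 - 378*l - 140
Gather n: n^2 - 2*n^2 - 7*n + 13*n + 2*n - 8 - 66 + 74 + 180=-n^2 + 8*n + 180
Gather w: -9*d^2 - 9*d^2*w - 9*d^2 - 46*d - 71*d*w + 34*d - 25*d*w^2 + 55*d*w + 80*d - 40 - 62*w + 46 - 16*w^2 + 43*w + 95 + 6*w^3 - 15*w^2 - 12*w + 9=-18*d^2 + 68*d + 6*w^3 + w^2*(-25*d - 31) + w*(-9*d^2 - 16*d - 31) + 110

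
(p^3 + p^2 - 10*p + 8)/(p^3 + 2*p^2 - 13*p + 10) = (p + 4)/(p + 5)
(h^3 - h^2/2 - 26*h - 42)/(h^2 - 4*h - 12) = h + 7/2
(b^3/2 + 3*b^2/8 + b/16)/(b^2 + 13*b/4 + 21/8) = b*(8*b^2 + 6*b + 1)/(2*(8*b^2 + 26*b + 21))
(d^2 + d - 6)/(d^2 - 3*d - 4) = (-d^2 - d + 6)/(-d^2 + 3*d + 4)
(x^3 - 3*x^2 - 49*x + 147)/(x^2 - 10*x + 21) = x + 7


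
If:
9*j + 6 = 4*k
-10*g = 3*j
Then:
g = 1/5 - 2*k/15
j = 4*k/9 - 2/3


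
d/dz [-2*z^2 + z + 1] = 1 - 4*z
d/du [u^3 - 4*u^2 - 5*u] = 3*u^2 - 8*u - 5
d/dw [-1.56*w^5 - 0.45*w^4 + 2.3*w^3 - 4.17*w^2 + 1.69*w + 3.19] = -7.8*w^4 - 1.8*w^3 + 6.9*w^2 - 8.34*w + 1.69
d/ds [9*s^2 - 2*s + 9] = 18*s - 2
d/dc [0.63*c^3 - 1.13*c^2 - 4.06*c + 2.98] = 1.89*c^2 - 2.26*c - 4.06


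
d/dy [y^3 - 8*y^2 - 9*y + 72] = 3*y^2 - 16*y - 9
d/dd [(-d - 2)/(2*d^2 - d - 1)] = (-2*d^2 + d + (d + 2)*(4*d - 1) + 1)/(-2*d^2 + d + 1)^2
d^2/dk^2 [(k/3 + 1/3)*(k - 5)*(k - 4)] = 2*k - 16/3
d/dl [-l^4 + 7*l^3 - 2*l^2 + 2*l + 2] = -4*l^3 + 21*l^2 - 4*l + 2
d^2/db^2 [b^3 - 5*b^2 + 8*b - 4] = 6*b - 10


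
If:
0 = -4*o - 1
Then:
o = -1/4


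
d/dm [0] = 0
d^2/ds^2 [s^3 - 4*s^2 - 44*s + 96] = 6*s - 8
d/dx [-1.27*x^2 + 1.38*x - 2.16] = 1.38 - 2.54*x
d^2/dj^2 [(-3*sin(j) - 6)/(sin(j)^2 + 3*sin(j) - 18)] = 3*(sin(j)^5 + 5*sin(j)^4 + 124*sin(j)^3 + 204*sin(j)^2 + 288*sin(j) - 216)/(sin(j)^2 + 3*sin(j) - 18)^3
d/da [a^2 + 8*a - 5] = 2*a + 8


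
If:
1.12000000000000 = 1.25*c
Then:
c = 0.90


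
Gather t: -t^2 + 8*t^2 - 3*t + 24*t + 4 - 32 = 7*t^2 + 21*t - 28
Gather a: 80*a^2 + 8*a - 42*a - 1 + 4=80*a^2 - 34*a + 3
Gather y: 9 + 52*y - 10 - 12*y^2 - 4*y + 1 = -12*y^2 + 48*y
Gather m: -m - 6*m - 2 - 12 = -7*m - 14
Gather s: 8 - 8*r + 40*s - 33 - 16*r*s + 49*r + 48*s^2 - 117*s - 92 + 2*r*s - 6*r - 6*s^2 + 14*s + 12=35*r + 42*s^2 + s*(-14*r - 63) - 105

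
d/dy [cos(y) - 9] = -sin(y)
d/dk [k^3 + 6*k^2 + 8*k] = 3*k^2 + 12*k + 8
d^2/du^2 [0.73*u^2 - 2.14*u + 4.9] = 1.46000000000000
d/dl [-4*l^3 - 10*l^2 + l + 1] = -12*l^2 - 20*l + 1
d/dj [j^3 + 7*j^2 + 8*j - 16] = 3*j^2 + 14*j + 8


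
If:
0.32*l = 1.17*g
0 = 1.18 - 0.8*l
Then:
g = 0.40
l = 1.48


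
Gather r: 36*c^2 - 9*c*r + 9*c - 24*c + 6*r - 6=36*c^2 - 15*c + r*(6 - 9*c) - 6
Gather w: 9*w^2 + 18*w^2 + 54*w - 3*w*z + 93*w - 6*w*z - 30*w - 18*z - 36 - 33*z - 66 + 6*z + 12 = 27*w^2 + w*(117 - 9*z) - 45*z - 90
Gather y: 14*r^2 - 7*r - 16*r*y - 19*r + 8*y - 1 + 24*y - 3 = 14*r^2 - 26*r + y*(32 - 16*r) - 4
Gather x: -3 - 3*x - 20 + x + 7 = -2*x - 16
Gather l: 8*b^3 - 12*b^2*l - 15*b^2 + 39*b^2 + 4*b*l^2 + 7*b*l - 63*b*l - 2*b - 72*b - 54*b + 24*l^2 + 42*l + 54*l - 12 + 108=8*b^3 + 24*b^2 - 128*b + l^2*(4*b + 24) + l*(-12*b^2 - 56*b + 96) + 96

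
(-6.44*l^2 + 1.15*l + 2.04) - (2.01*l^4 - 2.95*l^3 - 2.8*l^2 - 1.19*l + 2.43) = -2.01*l^4 + 2.95*l^3 - 3.64*l^2 + 2.34*l - 0.39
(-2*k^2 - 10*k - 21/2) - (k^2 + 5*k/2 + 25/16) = -3*k^2 - 25*k/2 - 193/16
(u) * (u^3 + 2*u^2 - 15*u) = u^4 + 2*u^3 - 15*u^2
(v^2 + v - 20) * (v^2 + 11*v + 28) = v^4 + 12*v^3 + 19*v^2 - 192*v - 560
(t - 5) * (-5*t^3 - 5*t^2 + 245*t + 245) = -5*t^4 + 20*t^3 + 270*t^2 - 980*t - 1225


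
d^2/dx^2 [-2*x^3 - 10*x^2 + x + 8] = -12*x - 20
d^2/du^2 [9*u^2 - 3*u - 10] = 18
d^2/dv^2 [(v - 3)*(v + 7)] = 2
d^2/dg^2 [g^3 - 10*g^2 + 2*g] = 6*g - 20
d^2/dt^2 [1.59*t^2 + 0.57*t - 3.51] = 3.18000000000000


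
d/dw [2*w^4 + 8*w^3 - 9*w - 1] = 8*w^3 + 24*w^2 - 9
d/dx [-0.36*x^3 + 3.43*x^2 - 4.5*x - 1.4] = -1.08*x^2 + 6.86*x - 4.5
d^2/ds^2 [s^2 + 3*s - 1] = 2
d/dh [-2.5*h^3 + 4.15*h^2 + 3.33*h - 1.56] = -7.5*h^2 + 8.3*h + 3.33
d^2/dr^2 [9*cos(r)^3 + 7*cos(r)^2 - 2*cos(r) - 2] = -19*cos(r)/4 - 14*cos(2*r) - 81*cos(3*r)/4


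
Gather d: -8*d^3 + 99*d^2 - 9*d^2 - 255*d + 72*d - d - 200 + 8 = -8*d^3 + 90*d^2 - 184*d - 192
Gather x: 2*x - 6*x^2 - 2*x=-6*x^2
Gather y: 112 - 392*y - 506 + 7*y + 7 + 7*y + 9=-378*y - 378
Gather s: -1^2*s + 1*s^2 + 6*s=s^2 + 5*s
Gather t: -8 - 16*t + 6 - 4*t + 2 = -20*t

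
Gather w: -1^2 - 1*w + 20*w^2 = 20*w^2 - w - 1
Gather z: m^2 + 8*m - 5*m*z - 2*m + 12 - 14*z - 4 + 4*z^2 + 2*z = m^2 + 6*m + 4*z^2 + z*(-5*m - 12) + 8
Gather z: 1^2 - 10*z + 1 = 2 - 10*z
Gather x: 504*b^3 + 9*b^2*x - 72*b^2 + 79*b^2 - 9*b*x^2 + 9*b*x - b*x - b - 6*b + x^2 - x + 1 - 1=504*b^3 + 7*b^2 - 7*b + x^2*(1 - 9*b) + x*(9*b^2 + 8*b - 1)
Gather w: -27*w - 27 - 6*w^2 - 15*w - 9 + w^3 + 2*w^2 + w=w^3 - 4*w^2 - 41*w - 36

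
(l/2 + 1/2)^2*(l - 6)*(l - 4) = l^4/4 - 2*l^3 + 5*l^2/4 + 19*l/2 + 6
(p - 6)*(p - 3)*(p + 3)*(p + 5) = p^4 - p^3 - 39*p^2 + 9*p + 270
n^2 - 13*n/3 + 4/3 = (n - 4)*(n - 1/3)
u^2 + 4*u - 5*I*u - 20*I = (u + 4)*(u - 5*I)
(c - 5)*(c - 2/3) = c^2 - 17*c/3 + 10/3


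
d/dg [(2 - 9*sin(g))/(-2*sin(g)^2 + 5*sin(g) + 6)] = 2*(-9*sin(g)^2 + 4*sin(g) - 32)*cos(g)/(2*sin(g)^2 - 5*sin(g) - 6)^2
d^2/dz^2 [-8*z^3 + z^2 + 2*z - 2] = 2 - 48*z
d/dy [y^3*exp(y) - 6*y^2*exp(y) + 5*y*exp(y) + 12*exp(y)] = (y^3 - 3*y^2 - 7*y + 17)*exp(y)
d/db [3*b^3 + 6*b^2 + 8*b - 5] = 9*b^2 + 12*b + 8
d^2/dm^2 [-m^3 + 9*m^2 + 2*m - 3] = 18 - 6*m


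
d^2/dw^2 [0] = 0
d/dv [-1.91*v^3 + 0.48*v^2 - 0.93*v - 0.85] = -5.73*v^2 + 0.96*v - 0.93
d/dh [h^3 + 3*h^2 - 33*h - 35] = 3*h^2 + 6*h - 33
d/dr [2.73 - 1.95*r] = -1.95000000000000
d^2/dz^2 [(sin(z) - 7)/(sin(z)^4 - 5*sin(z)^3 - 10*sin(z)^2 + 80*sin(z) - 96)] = (-9*sin(z)^9 + 167*sin(z)^8 - 873*sin(z)^7 + 1085*sin(z)^6 + 618*sin(z)^5 + 12372*sin(z)^4 - 46200*sin(z)^3 + 9016*sin(z)^2 + 92544*sin(z) - 60800)/((sin(z) - 4)^3*(sin(z) - 3)^3*(sin(z) - 2)^3*(sin(z) + 4)^3)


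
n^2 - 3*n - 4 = (n - 4)*(n + 1)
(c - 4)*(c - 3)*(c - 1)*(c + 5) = c^4 - 3*c^3 - 21*c^2 + 83*c - 60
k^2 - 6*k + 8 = (k - 4)*(k - 2)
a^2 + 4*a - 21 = (a - 3)*(a + 7)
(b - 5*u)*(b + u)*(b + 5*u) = b^3 + b^2*u - 25*b*u^2 - 25*u^3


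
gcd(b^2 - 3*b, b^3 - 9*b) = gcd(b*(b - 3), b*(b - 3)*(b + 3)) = b^2 - 3*b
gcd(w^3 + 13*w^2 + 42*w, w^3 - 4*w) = w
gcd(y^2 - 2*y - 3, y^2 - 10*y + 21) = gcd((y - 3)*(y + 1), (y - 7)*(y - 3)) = y - 3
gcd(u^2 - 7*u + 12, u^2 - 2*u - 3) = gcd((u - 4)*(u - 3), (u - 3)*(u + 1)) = u - 3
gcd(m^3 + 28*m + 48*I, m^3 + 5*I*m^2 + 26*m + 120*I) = m + 4*I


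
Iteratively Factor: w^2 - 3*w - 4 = (w + 1)*(w - 4)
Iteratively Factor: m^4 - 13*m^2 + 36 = (m - 3)*(m^3 + 3*m^2 - 4*m - 12) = (m - 3)*(m - 2)*(m^2 + 5*m + 6) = (m - 3)*(m - 2)*(m + 2)*(m + 3)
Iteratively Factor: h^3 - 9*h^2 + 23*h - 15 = (h - 1)*(h^2 - 8*h + 15) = (h - 3)*(h - 1)*(h - 5)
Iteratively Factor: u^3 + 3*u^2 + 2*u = (u + 2)*(u^2 + u) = u*(u + 2)*(u + 1)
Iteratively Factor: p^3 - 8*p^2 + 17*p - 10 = (p - 1)*(p^2 - 7*p + 10) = (p - 2)*(p - 1)*(p - 5)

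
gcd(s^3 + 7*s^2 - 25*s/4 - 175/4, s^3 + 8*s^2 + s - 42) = s + 7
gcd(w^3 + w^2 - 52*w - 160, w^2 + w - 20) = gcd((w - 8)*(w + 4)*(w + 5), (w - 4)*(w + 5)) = w + 5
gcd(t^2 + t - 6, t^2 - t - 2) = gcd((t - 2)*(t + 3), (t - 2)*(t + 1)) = t - 2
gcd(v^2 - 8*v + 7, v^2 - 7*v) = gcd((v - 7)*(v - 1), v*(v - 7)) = v - 7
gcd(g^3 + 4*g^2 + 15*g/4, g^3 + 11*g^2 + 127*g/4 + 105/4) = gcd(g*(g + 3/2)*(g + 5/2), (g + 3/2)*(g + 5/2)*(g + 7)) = g^2 + 4*g + 15/4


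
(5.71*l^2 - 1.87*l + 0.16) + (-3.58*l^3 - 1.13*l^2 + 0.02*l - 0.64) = -3.58*l^3 + 4.58*l^2 - 1.85*l - 0.48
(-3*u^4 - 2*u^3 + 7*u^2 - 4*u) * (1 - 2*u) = 6*u^5 + u^4 - 16*u^3 + 15*u^2 - 4*u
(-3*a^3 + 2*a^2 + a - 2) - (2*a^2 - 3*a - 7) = -3*a^3 + 4*a + 5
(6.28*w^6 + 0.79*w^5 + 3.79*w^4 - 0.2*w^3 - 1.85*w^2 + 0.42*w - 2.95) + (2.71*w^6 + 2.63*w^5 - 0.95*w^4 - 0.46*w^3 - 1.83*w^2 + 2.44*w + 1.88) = 8.99*w^6 + 3.42*w^5 + 2.84*w^4 - 0.66*w^3 - 3.68*w^2 + 2.86*w - 1.07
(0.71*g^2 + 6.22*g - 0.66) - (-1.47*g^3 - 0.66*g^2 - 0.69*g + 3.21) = 1.47*g^3 + 1.37*g^2 + 6.91*g - 3.87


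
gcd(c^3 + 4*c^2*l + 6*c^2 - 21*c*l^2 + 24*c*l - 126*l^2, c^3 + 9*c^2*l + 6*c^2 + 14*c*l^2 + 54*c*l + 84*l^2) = c^2 + 7*c*l + 6*c + 42*l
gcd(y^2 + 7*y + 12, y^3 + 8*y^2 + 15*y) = y + 3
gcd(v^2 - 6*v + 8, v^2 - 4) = v - 2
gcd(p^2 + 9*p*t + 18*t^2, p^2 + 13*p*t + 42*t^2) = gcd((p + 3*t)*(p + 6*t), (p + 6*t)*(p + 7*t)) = p + 6*t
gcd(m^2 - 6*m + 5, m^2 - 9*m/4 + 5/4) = m - 1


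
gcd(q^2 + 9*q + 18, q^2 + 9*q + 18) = q^2 + 9*q + 18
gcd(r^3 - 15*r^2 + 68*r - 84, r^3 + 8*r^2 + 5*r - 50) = r - 2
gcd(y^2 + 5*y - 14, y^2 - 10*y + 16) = y - 2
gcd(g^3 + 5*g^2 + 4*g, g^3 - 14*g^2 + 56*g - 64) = 1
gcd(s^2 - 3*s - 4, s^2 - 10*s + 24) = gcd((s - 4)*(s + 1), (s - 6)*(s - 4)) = s - 4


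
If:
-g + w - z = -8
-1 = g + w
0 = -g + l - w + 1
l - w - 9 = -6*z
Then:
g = 32/11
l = -2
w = -43/11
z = 13/11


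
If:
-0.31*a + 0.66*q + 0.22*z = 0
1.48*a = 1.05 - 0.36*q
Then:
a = 0.0727673649393605*z + 0.636714443219405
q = 0.299062844542448 - 0.299154722528482*z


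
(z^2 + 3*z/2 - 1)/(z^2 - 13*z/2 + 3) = (z + 2)/(z - 6)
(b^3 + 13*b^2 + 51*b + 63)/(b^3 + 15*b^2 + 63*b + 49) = (b^2 + 6*b + 9)/(b^2 + 8*b + 7)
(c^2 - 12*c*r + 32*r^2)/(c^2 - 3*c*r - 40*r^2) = (c - 4*r)/(c + 5*r)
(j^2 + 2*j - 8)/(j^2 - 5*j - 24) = (-j^2 - 2*j + 8)/(-j^2 + 5*j + 24)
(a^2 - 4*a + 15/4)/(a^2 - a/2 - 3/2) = (a - 5/2)/(a + 1)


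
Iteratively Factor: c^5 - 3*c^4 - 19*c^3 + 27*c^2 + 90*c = (c - 3)*(c^4 - 19*c^2 - 30*c) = (c - 5)*(c - 3)*(c^3 + 5*c^2 + 6*c) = (c - 5)*(c - 3)*(c + 2)*(c^2 + 3*c) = (c - 5)*(c - 3)*(c + 2)*(c + 3)*(c)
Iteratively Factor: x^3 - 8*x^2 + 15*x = (x - 5)*(x^2 - 3*x) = x*(x - 5)*(x - 3)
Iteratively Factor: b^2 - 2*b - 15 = (b - 5)*(b + 3)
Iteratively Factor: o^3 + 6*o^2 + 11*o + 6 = (o + 2)*(o^2 + 4*o + 3) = (o + 2)*(o + 3)*(o + 1)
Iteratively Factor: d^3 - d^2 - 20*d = (d + 4)*(d^2 - 5*d) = (d - 5)*(d + 4)*(d)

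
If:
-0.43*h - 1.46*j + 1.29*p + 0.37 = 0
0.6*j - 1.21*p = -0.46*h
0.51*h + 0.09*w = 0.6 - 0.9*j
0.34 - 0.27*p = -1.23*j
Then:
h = 38.06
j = 3.25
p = 16.08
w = -241.57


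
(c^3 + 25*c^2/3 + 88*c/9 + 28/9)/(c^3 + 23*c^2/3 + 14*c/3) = (c + 2/3)/c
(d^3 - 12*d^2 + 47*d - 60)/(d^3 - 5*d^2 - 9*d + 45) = (d - 4)/(d + 3)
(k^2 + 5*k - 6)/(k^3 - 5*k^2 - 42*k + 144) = (k - 1)/(k^2 - 11*k + 24)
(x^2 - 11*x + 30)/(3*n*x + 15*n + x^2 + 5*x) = (x^2 - 11*x + 30)/(3*n*x + 15*n + x^2 + 5*x)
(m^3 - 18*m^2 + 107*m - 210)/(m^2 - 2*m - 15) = (m^2 - 13*m + 42)/(m + 3)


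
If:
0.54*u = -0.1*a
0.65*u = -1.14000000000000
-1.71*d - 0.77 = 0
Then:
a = 9.47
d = -0.45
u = -1.75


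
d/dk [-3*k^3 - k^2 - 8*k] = -9*k^2 - 2*k - 8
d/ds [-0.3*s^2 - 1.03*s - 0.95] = -0.6*s - 1.03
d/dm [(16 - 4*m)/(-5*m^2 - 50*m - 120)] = 4*(m^2 + 10*m - 2*(m - 4)*(m + 5) + 24)/(5*(m^2 + 10*m + 24)^2)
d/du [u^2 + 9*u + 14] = 2*u + 9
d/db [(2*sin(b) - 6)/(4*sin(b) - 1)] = 22*cos(b)/(4*sin(b) - 1)^2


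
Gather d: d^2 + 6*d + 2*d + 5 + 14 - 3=d^2 + 8*d + 16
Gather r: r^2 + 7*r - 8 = r^2 + 7*r - 8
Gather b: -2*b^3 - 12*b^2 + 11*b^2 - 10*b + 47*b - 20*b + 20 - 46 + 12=-2*b^3 - b^2 + 17*b - 14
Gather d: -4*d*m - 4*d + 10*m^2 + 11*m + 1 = d*(-4*m - 4) + 10*m^2 + 11*m + 1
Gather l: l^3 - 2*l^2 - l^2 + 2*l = l^3 - 3*l^2 + 2*l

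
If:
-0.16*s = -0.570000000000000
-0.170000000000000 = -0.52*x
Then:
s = 3.56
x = 0.33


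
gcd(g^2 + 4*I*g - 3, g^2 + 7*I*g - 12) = g + 3*I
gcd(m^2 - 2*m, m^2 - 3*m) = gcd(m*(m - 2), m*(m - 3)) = m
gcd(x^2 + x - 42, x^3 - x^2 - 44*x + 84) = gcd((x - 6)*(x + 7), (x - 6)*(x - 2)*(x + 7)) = x^2 + x - 42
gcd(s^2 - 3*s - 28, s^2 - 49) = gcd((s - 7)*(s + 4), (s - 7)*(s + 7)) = s - 7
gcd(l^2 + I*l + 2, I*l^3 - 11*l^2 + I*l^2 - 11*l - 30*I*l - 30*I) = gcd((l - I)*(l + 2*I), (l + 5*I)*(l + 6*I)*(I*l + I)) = 1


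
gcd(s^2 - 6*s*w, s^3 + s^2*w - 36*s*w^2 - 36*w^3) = s - 6*w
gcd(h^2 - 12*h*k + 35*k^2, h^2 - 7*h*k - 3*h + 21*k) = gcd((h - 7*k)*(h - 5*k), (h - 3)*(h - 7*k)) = h - 7*k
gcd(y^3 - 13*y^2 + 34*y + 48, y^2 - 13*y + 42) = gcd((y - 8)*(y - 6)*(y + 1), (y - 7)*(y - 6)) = y - 6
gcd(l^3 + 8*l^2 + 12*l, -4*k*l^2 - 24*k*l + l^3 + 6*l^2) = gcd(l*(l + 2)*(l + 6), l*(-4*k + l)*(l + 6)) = l^2 + 6*l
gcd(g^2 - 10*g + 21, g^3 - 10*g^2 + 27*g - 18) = g - 3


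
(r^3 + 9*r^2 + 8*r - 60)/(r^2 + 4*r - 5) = (r^2 + 4*r - 12)/(r - 1)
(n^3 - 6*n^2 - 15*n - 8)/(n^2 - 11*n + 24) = (n^2 + 2*n + 1)/(n - 3)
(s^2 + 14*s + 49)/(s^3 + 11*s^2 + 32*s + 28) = (s + 7)/(s^2 + 4*s + 4)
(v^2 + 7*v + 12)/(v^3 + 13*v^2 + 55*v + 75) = (v + 4)/(v^2 + 10*v + 25)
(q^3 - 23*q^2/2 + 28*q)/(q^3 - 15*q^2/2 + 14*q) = (q - 8)/(q - 4)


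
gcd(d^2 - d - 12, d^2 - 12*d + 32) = d - 4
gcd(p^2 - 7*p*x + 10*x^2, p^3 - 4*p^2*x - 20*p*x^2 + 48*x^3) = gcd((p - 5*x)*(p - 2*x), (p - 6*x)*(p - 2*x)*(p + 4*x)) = -p + 2*x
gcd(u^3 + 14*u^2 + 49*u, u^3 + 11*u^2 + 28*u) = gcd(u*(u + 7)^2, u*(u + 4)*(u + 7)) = u^2 + 7*u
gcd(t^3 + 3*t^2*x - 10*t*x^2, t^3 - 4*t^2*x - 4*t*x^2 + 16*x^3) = -t + 2*x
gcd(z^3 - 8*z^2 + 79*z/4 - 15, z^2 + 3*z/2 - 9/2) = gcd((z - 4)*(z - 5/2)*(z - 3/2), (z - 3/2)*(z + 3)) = z - 3/2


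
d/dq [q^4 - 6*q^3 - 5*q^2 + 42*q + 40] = 4*q^3 - 18*q^2 - 10*q + 42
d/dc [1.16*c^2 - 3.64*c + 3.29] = 2.32*c - 3.64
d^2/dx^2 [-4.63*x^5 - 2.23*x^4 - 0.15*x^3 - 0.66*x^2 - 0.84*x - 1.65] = -92.6*x^3 - 26.76*x^2 - 0.9*x - 1.32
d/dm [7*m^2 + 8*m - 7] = 14*m + 8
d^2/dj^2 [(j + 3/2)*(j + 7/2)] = 2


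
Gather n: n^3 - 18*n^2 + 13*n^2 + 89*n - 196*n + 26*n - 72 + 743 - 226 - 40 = n^3 - 5*n^2 - 81*n + 405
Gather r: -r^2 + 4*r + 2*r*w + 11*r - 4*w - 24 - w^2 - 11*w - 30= -r^2 + r*(2*w + 15) - w^2 - 15*w - 54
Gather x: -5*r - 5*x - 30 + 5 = -5*r - 5*x - 25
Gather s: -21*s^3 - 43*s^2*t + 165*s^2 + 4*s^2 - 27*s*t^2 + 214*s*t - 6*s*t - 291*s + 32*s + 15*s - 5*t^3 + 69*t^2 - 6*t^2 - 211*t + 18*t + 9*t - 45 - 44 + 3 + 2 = -21*s^3 + s^2*(169 - 43*t) + s*(-27*t^2 + 208*t - 244) - 5*t^3 + 63*t^2 - 184*t - 84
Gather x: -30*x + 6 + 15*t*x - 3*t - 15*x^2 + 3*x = -3*t - 15*x^2 + x*(15*t - 27) + 6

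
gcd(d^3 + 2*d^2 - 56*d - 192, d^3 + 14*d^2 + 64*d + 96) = d^2 + 10*d + 24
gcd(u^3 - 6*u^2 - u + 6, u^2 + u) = u + 1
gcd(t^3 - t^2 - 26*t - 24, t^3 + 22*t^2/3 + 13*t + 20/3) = t + 1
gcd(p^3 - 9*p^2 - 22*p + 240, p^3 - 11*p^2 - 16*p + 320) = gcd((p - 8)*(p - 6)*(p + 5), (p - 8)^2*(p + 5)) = p^2 - 3*p - 40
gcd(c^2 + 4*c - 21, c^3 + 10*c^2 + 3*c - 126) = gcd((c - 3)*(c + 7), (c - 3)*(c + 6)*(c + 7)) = c^2 + 4*c - 21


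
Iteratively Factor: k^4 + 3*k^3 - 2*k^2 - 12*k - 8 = (k + 2)*(k^3 + k^2 - 4*k - 4) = (k + 2)^2*(k^2 - k - 2) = (k - 2)*(k + 2)^2*(k + 1)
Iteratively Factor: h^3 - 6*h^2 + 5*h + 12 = (h + 1)*(h^2 - 7*h + 12) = (h - 3)*(h + 1)*(h - 4)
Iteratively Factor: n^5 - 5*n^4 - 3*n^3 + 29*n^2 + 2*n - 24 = (n + 1)*(n^4 - 6*n^3 + 3*n^2 + 26*n - 24) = (n + 1)*(n + 2)*(n^3 - 8*n^2 + 19*n - 12) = (n - 3)*(n + 1)*(n + 2)*(n^2 - 5*n + 4) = (n - 4)*(n - 3)*(n + 1)*(n + 2)*(n - 1)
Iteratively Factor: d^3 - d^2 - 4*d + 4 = (d - 2)*(d^2 + d - 2) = (d - 2)*(d - 1)*(d + 2)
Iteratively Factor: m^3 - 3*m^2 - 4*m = (m + 1)*(m^2 - 4*m) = m*(m + 1)*(m - 4)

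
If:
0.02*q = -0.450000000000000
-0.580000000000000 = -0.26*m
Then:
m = 2.23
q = -22.50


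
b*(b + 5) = b^2 + 5*b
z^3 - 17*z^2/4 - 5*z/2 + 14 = (z - 4)*(z - 2)*(z + 7/4)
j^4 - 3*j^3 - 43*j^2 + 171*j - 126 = (j - 6)*(j - 3)*(j - 1)*(j + 7)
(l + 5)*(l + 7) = l^2 + 12*l + 35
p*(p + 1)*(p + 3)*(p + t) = p^4 + p^3*t + 4*p^3 + 4*p^2*t + 3*p^2 + 3*p*t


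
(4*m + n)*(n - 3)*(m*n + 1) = 4*m^2*n^2 - 12*m^2*n + m*n^3 - 3*m*n^2 + 4*m*n - 12*m + n^2 - 3*n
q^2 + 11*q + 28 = (q + 4)*(q + 7)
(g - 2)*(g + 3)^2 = g^3 + 4*g^2 - 3*g - 18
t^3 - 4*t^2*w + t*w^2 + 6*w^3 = (t - 3*w)*(t - 2*w)*(t + w)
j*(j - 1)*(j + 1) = j^3 - j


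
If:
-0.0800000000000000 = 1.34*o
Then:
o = -0.06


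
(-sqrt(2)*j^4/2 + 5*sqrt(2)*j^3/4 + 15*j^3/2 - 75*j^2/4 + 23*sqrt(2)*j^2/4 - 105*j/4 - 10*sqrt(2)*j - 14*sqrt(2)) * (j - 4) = -sqrt(2)*j^5/2 + 13*sqrt(2)*j^4/4 + 15*j^4/2 - 195*j^3/4 + 3*sqrt(2)*j^3/4 - 33*sqrt(2)*j^2 + 195*j^2/4 + 26*sqrt(2)*j + 105*j + 56*sqrt(2)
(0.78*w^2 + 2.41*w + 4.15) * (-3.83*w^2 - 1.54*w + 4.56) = -2.9874*w^4 - 10.4315*w^3 - 16.0491*w^2 + 4.5986*w + 18.924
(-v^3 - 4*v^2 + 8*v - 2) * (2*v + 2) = -2*v^4 - 10*v^3 + 8*v^2 + 12*v - 4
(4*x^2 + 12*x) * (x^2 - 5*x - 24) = 4*x^4 - 8*x^3 - 156*x^2 - 288*x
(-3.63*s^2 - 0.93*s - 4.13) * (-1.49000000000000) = 5.4087*s^2 + 1.3857*s + 6.1537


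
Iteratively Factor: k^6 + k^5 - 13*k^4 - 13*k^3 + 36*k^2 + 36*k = (k + 2)*(k^5 - k^4 - 11*k^3 + 9*k^2 + 18*k) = (k + 1)*(k + 2)*(k^4 - 2*k^3 - 9*k^2 + 18*k) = (k - 3)*(k + 1)*(k + 2)*(k^3 + k^2 - 6*k) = (k - 3)*(k + 1)*(k + 2)*(k + 3)*(k^2 - 2*k) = (k - 3)*(k - 2)*(k + 1)*(k + 2)*(k + 3)*(k)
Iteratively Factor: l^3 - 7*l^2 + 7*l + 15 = (l - 3)*(l^2 - 4*l - 5) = (l - 3)*(l + 1)*(l - 5)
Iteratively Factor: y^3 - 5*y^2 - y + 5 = (y + 1)*(y^2 - 6*y + 5) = (y - 1)*(y + 1)*(y - 5)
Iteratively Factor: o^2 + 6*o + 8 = (o + 2)*(o + 4)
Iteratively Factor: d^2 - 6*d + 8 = (d - 4)*(d - 2)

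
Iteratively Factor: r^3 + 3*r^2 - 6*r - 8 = (r + 4)*(r^2 - r - 2) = (r + 1)*(r + 4)*(r - 2)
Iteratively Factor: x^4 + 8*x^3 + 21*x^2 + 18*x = (x)*(x^3 + 8*x^2 + 21*x + 18) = x*(x + 3)*(x^2 + 5*x + 6) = x*(x + 2)*(x + 3)*(x + 3)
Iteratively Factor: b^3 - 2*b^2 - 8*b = (b + 2)*(b^2 - 4*b) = b*(b + 2)*(b - 4)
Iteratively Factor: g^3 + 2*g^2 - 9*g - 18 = (g + 3)*(g^2 - g - 6) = (g - 3)*(g + 3)*(g + 2)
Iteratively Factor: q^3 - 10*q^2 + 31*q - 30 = (q - 2)*(q^2 - 8*q + 15) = (q - 3)*(q - 2)*(q - 5)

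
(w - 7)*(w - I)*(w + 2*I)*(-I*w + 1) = -I*w^4 + 2*w^3 + 7*I*w^3 - 14*w^2 - I*w^2 + 2*w + 7*I*w - 14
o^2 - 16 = (o - 4)*(o + 4)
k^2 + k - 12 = (k - 3)*(k + 4)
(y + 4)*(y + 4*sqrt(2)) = y^2 + 4*y + 4*sqrt(2)*y + 16*sqrt(2)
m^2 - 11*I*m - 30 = (m - 6*I)*(m - 5*I)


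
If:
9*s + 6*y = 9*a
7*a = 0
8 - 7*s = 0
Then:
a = 0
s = 8/7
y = -12/7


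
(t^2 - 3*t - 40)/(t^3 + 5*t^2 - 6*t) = (t^2 - 3*t - 40)/(t*(t^2 + 5*t - 6))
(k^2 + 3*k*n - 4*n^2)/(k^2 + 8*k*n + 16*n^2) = (k - n)/(k + 4*n)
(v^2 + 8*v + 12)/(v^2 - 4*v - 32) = (v^2 + 8*v + 12)/(v^2 - 4*v - 32)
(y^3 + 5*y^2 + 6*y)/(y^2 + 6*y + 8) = y*(y + 3)/(y + 4)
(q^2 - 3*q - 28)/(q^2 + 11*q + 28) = (q - 7)/(q + 7)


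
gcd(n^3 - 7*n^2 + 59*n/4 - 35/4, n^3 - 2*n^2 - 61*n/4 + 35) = n^2 - 6*n + 35/4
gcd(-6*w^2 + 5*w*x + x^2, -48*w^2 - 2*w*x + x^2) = 6*w + x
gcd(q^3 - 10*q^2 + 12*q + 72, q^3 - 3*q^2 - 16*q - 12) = q^2 - 4*q - 12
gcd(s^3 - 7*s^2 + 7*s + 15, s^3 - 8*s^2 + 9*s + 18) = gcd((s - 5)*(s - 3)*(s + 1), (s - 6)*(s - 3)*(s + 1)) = s^2 - 2*s - 3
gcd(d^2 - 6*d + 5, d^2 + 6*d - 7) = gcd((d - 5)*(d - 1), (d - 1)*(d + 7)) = d - 1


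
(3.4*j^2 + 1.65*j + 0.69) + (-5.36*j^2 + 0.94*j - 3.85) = -1.96*j^2 + 2.59*j - 3.16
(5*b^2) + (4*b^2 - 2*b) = 9*b^2 - 2*b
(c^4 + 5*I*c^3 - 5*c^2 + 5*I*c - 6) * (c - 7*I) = c^5 - 2*I*c^4 + 30*c^3 + 40*I*c^2 + 29*c + 42*I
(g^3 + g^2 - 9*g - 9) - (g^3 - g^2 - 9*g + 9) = 2*g^2 - 18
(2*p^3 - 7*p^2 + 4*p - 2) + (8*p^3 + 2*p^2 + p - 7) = 10*p^3 - 5*p^2 + 5*p - 9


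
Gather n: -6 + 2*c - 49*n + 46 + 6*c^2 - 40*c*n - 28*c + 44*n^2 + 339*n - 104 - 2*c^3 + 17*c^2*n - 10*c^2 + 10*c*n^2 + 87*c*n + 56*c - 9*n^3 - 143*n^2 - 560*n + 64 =-2*c^3 - 4*c^2 + 30*c - 9*n^3 + n^2*(10*c - 99) + n*(17*c^2 + 47*c - 270)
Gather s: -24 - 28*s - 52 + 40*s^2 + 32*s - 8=40*s^2 + 4*s - 84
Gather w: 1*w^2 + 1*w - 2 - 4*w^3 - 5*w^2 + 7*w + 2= -4*w^3 - 4*w^2 + 8*w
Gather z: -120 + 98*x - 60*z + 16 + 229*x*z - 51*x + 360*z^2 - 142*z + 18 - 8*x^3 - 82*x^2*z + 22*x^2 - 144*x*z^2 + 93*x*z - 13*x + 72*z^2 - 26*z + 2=-8*x^3 + 22*x^2 + 34*x + z^2*(432 - 144*x) + z*(-82*x^2 + 322*x - 228) - 84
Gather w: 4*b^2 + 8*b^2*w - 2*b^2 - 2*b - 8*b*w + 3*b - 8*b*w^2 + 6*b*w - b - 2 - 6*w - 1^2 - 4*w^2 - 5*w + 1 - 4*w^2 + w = 2*b^2 + w^2*(-8*b - 8) + w*(8*b^2 - 2*b - 10) - 2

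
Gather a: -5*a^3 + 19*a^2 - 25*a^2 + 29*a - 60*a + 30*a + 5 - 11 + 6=-5*a^3 - 6*a^2 - a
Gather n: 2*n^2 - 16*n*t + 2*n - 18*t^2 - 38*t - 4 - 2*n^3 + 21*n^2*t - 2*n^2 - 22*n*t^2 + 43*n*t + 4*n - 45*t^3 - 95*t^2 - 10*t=-2*n^3 + 21*n^2*t + n*(-22*t^2 + 27*t + 6) - 45*t^3 - 113*t^2 - 48*t - 4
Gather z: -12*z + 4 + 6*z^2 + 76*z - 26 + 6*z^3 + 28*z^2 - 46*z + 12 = 6*z^3 + 34*z^2 + 18*z - 10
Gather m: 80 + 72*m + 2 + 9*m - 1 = 81*m + 81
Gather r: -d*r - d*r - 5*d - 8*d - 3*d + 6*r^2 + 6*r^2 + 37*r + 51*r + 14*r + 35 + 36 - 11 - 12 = -16*d + 12*r^2 + r*(102 - 2*d) + 48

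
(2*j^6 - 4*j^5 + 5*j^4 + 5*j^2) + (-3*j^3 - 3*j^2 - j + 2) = 2*j^6 - 4*j^5 + 5*j^4 - 3*j^3 + 2*j^2 - j + 2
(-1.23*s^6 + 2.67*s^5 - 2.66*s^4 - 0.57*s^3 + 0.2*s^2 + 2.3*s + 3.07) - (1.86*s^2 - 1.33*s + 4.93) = -1.23*s^6 + 2.67*s^5 - 2.66*s^4 - 0.57*s^3 - 1.66*s^2 + 3.63*s - 1.86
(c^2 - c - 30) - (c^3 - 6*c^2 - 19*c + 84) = -c^3 + 7*c^2 + 18*c - 114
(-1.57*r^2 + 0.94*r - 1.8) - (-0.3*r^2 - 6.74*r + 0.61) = -1.27*r^2 + 7.68*r - 2.41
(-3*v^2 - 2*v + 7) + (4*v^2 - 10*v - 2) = v^2 - 12*v + 5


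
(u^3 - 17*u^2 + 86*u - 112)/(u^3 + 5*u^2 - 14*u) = (u^2 - 15*u + 56)/(u*(u + 7))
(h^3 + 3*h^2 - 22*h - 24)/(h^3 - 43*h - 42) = (h - 4)/(h - 7)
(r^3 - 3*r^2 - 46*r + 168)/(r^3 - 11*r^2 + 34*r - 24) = (r + 7)/(r - 1)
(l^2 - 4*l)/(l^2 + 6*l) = (l - 4)/(l + 6)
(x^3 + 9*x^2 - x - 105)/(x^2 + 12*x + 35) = x - 3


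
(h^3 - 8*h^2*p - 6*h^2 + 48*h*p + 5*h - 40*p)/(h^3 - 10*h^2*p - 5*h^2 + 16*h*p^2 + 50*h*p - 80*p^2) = (1 - h)/(-h + 2*p)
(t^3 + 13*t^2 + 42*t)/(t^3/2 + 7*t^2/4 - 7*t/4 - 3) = 4*t*(t^2 + 13*t + 42)/(2*t^3 + 7*t^2 - 7*t - 12)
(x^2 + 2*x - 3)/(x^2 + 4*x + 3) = (x - 1)/(x + 1)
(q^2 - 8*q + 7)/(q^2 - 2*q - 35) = (q - 1)/(q + 5)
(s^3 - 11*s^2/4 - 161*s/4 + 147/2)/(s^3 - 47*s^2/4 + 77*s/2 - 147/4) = (s + 6)/(s - 3)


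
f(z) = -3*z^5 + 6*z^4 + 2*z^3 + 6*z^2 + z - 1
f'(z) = -15*z^4 + 24*z^3 + 6*z^2 + 12*z + 1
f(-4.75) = 10223.88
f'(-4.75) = -10128.75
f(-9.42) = 268618.54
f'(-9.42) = -137753.38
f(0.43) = 0.86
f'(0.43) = 8.66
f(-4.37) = 6911.56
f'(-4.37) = -7410.12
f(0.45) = 1.04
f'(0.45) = 9.19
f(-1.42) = 45.67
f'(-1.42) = -133.65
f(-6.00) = 30881.00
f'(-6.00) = -24479.00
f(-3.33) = 1954.54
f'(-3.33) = -2703.11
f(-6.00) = 30881.00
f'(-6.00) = -24479.00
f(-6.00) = 30881.00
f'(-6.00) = -24479.00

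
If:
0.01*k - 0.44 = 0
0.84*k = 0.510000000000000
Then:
No Solution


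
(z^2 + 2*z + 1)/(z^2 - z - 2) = (z + 1)/(z - 2)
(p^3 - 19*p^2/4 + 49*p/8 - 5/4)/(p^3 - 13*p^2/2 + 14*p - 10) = (p - 1/4)/(p - 2)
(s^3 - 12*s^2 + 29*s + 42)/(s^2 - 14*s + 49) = (s^2 - 5*s - 6)/(s - 7)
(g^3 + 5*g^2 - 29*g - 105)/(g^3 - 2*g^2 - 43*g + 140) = (g + 3)/(g - 4)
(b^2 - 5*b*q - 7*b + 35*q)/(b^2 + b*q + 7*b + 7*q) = (b^2 - 5*b*q - 7*b + 35*q)/(b^2 + b*q + 7*b + 7*q)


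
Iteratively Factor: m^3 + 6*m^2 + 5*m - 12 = (m - 1)*(m^2 + 7*m + 12) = (m - 1)*(m + 4)*(m + 3)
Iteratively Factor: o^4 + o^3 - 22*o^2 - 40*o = (o + 2)*(o^3 - o^2 - 20*o) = (o + 2)*(o + 4)*(o^2 - 5*o) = (o - 5)*(o + 2)*(o + 4)*(o)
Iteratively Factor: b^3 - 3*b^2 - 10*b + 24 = (b - 2)*(b^2 - b - 12) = (b - 4)*(b - 2)*(b + 3)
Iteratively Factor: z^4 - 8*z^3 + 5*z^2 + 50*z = (z + 2)*(z^3 - 10*z^2 + 25*z) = z*(z + 2)*(z^2 - 10*z + 25) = z*(z - 5)*(z + 2)*(z - 5)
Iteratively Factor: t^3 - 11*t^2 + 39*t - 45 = (t - 3)*(t^2 - 8*t + 15) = (t - 5)*(t - 3)*(t - 3)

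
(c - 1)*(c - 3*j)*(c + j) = c^3 - 2*c^2*j - c^2 - 3*c*j^2 + 2*c*j + 3*j^2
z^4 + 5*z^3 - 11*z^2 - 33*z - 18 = (z - 3)*(z + 1)^2*(z + 6)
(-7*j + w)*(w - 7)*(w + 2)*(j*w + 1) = -7*j^2*w^3 + 35*j^2*w^2 + 98*j^2*w + j*w^4 - 5*j*w^3 - 21*j*w^2 + 35*j*w + 98*j + w^3 - 5*w^2 - 14*w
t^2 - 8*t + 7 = (t - 7)*(t - 1)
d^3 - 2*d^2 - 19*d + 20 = (d - 5)*(d - 1)*(d + 4)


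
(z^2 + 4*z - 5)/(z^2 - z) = (z + 5)/z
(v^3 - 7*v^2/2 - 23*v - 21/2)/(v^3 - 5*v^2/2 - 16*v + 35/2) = (2*v^3 - 7*v^2 - 46*v - 21)/(2*v^3 - 5*v^2 - 32*v + 35)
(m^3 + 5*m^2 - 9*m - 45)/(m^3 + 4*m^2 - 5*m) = (m^2 - 9)/(m*(m - 1))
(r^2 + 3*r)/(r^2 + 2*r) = (r + 3)/(r + 2)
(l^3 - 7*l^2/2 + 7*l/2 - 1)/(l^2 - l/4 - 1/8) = 4*(l^2 - 3*l + 2)/(4*l + 1)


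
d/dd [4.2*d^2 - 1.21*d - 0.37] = 8.4*d - 1.21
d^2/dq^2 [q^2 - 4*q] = 2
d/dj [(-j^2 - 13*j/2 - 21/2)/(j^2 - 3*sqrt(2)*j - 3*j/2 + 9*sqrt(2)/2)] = ((-4*j - 13)*(2*j^2 - 6*sqrt(2)*j - 3*j + 9*sqrt(2)) - (-4*j + 3 + 6*sqrt(2))*(2*j^2 + 13*j + 21))/(2*j^2 - 6*sqrt(2)*j - 3*j + 9*sqrt(2))^2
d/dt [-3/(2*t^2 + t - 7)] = 3*(4*t + 1)/(2*t^2 + t - 7)^2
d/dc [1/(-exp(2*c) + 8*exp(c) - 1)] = 2*(exp(c) - 4)*exp(c)/(exp(2*c) - 8*exp(c) + 1)^2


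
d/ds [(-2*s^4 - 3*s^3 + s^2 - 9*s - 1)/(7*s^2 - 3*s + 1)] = (-28*s^5 - 3*s^4 + 10*s^3 + 51*s^2 + 16*s - 12)/(49*s^4 - 42*s^3 + 23*s^2 - 6*s + 1)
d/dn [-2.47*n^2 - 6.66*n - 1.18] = -4.94*n - 6.66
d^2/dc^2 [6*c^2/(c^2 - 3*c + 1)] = 12*(3*c^3 - 3*c^2 + 1)/(c^6 - 9*c^5 + 30*c^4 - 45*c^3 + 30*c^2 - 9*c + 1)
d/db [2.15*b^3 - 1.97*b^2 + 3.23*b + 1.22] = 6.45*b^2 - 3.94*b + 3.23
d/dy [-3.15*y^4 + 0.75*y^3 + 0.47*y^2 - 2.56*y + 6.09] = -12.6*y^3 + 2.25*y^2 + 0.94*y - 2.56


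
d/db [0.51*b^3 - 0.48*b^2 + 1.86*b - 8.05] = 1.53*b^2 - 0.96*b + 1.86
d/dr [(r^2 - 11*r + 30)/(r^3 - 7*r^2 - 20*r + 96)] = (-r^4 + 22*r^3 - 187*r^2 + 612*r - 456)/(r^6 - 14*r^5 + 9*r^4 + 472*r^3 - 944*r^2 - 3840*r + 9216)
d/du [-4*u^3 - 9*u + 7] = -12*u^2 - 9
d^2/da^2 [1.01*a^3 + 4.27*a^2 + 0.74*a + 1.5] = 6.06*a + 8.54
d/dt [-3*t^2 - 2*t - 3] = -6*t - 2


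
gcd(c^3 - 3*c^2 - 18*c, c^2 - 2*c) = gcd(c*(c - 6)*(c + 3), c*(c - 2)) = c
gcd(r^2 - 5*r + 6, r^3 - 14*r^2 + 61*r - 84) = r - 3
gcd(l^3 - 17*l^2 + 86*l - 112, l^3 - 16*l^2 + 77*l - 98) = l^2 - 9*l + 14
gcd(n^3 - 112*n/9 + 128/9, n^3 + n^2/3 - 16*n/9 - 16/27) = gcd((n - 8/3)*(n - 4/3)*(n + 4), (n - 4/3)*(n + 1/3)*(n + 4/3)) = n - 4/3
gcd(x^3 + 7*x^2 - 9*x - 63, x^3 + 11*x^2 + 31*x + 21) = x^2 + 10*x + 21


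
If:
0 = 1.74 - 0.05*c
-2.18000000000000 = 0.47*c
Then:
No Solution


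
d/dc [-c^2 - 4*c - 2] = -2*c - 4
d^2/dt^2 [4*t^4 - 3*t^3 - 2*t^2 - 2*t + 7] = 48*t^2 - 18*t - 4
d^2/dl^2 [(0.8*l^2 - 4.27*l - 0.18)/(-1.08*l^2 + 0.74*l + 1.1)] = (-8.88178419700125e-16*l^4 + 8.68233600000001*l^3 - 4.442688*l^2 + 29.573424*l - 8.262744)/(1.259712*l^6 - 2.589408*l^5 - 2.074896*l^4 + 4.869496*l^3 + 2.11332*l^2 - 2.6862*l - 1.331)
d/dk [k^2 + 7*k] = 2*k + 7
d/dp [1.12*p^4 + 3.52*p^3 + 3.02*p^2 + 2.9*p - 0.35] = 4.48*p^3 + 10.56*p^2 + 6.04*p + 2.9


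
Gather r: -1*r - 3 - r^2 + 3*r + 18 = -r^2 + 2*r + 15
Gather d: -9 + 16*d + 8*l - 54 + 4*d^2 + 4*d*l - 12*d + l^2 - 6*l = 4*d^2 + d*(4*l + 4) + l^2 + 2*l - 63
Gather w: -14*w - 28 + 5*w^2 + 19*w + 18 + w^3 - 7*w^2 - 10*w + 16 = w^3 - 2*w^2 - 5*w + 6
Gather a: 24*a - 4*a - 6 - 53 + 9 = 20*a - 50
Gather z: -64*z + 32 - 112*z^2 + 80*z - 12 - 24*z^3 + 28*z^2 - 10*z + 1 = -24*z^3 - 84*z^2 + 6*z + 21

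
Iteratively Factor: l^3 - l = (l + 1)*(l^2 - l) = l*(l + 1)*(l - 1)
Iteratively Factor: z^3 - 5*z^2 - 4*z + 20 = (z - 5)*(z^2 - 4) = (z - 5)*(z + 2)*(z - 2)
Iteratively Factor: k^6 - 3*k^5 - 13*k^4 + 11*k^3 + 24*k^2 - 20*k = (k - 1)*(k^5 - 2*k^4 - 15*k^3 - 4*k^2 + 20*k) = (k - 1)*(k + 2)*(k^4 - 4*k^3 - 7*k^2 + 10*k) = (k - 1)^2*(k + 2)*(k^3 - 3*k^2 - 10*k) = (k - 1)^2*(k + 2)^2*(k^2 - 5*k) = (k - 5)*(k - 1)^2*(k + 2)^2*(k)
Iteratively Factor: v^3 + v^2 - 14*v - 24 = (v + 3)*(v^2 - 2*v - 8) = (v - 4)*(v + 3)*(v + 2)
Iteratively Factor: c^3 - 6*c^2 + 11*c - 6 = (c - 2)*(c^2 - 4*c + 3) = (c - 3)*(c - 2)*(c - 1)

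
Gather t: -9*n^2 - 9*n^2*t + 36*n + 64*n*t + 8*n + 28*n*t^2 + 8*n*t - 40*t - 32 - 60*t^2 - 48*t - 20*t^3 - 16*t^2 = -9*n^2 + 44*n - 20*t^3 + t^2*(28*n - 76) + t*(-9*n^2 + 72*n - 88) - 32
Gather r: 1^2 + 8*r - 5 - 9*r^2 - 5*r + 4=-9*r^2 + 3*r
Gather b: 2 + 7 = 9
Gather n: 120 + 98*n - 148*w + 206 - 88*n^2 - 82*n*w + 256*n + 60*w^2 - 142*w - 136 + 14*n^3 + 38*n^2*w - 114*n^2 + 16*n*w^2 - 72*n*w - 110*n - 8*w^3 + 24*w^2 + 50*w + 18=14*n^3 + n^2*(38*w - 202) + n*(16*w^2 - 154*w + 244) - 8*w^3 + 84*w^2 - 240*w + 208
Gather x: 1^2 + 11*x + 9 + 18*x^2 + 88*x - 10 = 18*x^2 + 99*x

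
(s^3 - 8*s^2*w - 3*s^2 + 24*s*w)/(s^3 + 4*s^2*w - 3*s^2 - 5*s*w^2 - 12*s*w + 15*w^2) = s*(s - 8*w)/(s^2 + 4*s*w - 5*w^2)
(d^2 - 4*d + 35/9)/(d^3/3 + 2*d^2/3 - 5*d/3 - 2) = (9*d^2 - 36*d + 35)/(3*(d^3 + 2*d^2 - 5*d - 6))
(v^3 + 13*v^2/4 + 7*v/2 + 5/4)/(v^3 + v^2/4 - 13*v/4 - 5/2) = (v + 1)/(v - 2)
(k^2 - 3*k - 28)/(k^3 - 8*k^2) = (k^2 - 3*k - 28)/(k^2*(k - 8))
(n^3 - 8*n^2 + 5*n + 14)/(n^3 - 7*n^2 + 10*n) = (n^2 - 6*n - 7)/(n*(n - 5))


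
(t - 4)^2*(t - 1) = t^3 - 9*t^2 + 24*t - 16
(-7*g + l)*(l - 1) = -7*g*l + 7*g + l^2 - l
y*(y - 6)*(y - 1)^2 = y^4 - 8*y^3 + 13*y^2 - 6*y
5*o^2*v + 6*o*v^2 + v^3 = v*(o + v)*(5*o + v)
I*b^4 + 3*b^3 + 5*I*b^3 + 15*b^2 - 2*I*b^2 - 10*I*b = b*(b + 5)*(b - 2*I)*(I*b + 1)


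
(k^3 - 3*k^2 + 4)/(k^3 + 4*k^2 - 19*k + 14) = (k^2 - k - 2)/(k^2 + 6*k - 7)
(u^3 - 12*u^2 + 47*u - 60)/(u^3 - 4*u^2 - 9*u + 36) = (u - 5)/(u + 3)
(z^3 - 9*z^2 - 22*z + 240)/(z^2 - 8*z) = z - 1 - 30/z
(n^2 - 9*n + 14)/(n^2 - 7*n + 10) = (n - 7)/(n - 5)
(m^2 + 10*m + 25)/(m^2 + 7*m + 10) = (m + 5)/(m + 2)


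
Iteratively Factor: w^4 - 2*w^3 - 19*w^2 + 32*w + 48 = (w - 3)*(w^3 + w^2 - 16*w - 16) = (w - 4)*(w - 3)*(w^2 + 5*w + 4) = (w - 4)*(w - 3)*(w + 1)*(w + 4)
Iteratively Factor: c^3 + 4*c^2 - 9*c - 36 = (c + 4)*(c^2 - 9) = (c + 3)*(c + 4)*(c - 3)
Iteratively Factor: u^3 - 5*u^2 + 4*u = (u - 1)*(u^2 - 4*u) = (u - 4)*(u - 1)*(u)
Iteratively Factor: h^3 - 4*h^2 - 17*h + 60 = (h + 4)*(h^2 - 8*h + 15) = (h - 5)*(h + 4)*(h - 3)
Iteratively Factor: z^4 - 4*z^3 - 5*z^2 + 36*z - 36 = (z + 3)*(z^3 - 7*z^2 + 16*z - 12) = (z - 2)*(z + 3)*(z^2 - 5*z + 6) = (z - 2)^2*(z + 3)*(z - 3)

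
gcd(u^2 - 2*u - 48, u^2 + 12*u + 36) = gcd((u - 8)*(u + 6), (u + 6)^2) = u + 6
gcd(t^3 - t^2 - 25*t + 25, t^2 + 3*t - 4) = t - 1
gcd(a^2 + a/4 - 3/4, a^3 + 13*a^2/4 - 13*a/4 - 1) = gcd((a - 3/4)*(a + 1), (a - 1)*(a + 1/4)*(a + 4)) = 1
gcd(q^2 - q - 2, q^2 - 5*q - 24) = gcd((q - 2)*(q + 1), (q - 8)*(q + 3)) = 1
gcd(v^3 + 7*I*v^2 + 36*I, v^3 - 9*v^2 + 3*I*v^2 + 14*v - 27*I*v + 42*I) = v + 3*I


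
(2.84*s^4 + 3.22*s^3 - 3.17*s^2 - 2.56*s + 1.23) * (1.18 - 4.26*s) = -12.0984*s^5 - 10.366*s^4 + 17.3038*s^3 + 7.165*s^2 - 8.2606*s + 1.4514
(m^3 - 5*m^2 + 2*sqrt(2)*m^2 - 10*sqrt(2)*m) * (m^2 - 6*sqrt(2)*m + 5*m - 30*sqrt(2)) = m^5 - 4*sqrt(2)*m^4 - 49*m^3 + 100*sqrt(2)*m^2 + 600*m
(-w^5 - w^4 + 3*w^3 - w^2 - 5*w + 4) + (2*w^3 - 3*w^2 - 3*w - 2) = -w^5 - w^4 + 5*w^3 - 4*w^2 - 8*w + 2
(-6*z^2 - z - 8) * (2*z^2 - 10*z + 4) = -12*z^4 + 58*z^3 - 30*z^2 + 76*z - 32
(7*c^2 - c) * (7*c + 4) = 49*c^3 + 21*c^2 - 4*c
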